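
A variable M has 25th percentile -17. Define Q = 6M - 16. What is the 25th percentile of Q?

Since a = 6 > 0 the transformation is increasing, so the 25th percentile of Q = a·(P_{25} of M) + b = 6·(-17) + (-16) = -118.

25th percentile of Q = -118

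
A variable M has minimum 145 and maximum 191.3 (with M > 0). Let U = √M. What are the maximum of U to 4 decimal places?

√M is increasing on this domain, so max(U) comes from max(M) = 191.3: max(U) = √(191.3) ≈ 13.8311.

max(U) = 13.8311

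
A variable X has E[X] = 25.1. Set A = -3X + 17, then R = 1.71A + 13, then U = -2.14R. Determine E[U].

E[A] = (-3)·25.1 + 17 = -58.3.
E[R] = 1.71·(-58.3) + 13 = -86.693.
E[U] = (-2.14)·(-86.693) = 185.52302.

E[U] = 185.52302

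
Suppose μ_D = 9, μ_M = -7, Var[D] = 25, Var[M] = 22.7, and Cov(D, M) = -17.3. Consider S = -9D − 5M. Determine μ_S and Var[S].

μ_S = (-9)·μ_D + (-5)·μ_M = (-9)·9 + (-5)·(-7) = -46.
Var[S] = a²·Var[D] + b²·Var[M] + 2ab·Cov(D, M) with a = -9, b = -5.
= (-9)²·25 + (-5)²·22.7 + 2·(-9)·(-5)·(-17.3)
= 2025 + 567.5 + (-1557) = 1035.5.

μ_S = -46, Var[S] = 1035.5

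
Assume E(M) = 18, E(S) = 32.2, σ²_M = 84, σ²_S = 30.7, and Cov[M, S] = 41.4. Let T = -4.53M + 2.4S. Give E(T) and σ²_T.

E(T) = -4.26, σ²_T = 1000.386

E(T) = (-4.53)·E(M) + 2.4·E(S) = (-4.53)·18 + 2.4·32.2 = -4.26.
σ²_T = a²·σ²_M + b²·σ²_S + 2ab·Cov[M, S] with a = -4.53, b = 2.4.
= (-4.53)²·84 + 2.4²·30.7 + 2·(-4.53)·2.4·41.4
= 1723.7556 + 176.832 + (-900.2016) = 1000.386.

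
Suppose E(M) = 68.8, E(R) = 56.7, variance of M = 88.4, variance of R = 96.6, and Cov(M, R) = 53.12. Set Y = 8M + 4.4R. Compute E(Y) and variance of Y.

E(Y) = 8·E(M) + 4.4·E(R) = 8·68.8 + 4.4·56.7 = 799.88.
variance of Y = a²·variance of M + b²·variance of R + 2ab·Cov(M, R) with a = 8, b = 4.4.
= 8²·88.4 + 4.4²·96.6 + 2·8·4.4·53.12
= 5657.6 + 1870.176 + 3739.648 = 11267.424.

E(Y) = 799.88, variance of Y = 11267.424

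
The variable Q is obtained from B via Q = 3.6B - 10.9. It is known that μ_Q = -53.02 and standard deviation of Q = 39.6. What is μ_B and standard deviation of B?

μ_B = -11.7, standard deviation of B = 11

From Q = 3.6B - 10.9: μ_Q = a·μ_B + b, so μ_B = (μ_Q − b)/a = (-53.02 − (-10.9))/3.6 = -11.7.
standard deviation of Q = |a|·standard deviation of B, so standard deviation of B = 39.6/|3.6| = 11.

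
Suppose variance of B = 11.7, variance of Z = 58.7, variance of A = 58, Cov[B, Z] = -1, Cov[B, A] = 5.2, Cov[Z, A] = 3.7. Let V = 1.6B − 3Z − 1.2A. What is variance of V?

variance of V = a²·variance of B + b²·variance of Z + c²·variance of A + 2ab·Cov[B, Z] + 2ac·Cov[B, A] + 2bc·Cov[Z, A], with a = 1.6, b = -3, c = -1.2.
= 29.952 + 528.3 + 83.52 + 9.6 + (-19.968) + 26.64
= 658.044.

variance of V = 658.044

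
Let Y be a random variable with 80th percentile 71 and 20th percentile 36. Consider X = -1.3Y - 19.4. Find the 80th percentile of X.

80th percentile of X = -66.2

Since a = -1.3 < 0 the transformation is decreasing, reversing order: the 80th percentile of X corresponds to the 20th percentile of Y.
So P_{80}(X) = a·P_{20}(Y) + b = (-1.3)·36 + (-19.4) = -66.2.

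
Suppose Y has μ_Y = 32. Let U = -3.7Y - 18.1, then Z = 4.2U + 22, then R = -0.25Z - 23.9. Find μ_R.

μ_R = 113.925

μ_U = (-3.7)·32 + (-18.1) = -136.5.
μ_Z = 4.2·(-136.5) + 22 = -551.3.
μ_R = (-0.25)·(-551.3) + (-23.9) = 113.925.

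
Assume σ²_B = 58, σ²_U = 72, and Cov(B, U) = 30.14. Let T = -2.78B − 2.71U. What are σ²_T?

σ²_T = a²·σ²_B + b²·σ²_U + 2ab·Cov(B, U) with a = -2.78, b = -2.71.
= (-2.78)²·58 + (-2.71)²·72 + 2·(-2.78)·(-2.71)·30.14
= 448.2472 + 528.7752 + 454.137464 = 1431.159864.

σ²_T = 1431.159864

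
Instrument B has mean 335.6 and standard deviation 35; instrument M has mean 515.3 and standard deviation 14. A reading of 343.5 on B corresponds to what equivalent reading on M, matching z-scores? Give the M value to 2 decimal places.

M = 518.46

z = (343.5 − 335.6)/35 ≈ 0.2257.
M = 515.3 + z·14 = 515.3 + (343.5 − 335.6)·14/35 = 518.46.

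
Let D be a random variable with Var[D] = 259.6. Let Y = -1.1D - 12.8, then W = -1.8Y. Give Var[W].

Var[W] = 1017.73584

Var[Y] = (-1.1)²·259.6 = 314.116.
Var[W] = (-1.8)²·314.116 = 1017.73584.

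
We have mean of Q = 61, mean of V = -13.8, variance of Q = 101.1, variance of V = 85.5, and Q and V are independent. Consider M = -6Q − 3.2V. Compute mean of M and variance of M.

mean of M = (-6)·mean of Q + (-3.2)·mean of V = (-6)·61 + (-3.2)·(-13.8) = -321.84.
variance of M = a²·variance of Q + b²·variance of V + 2ab·covariance of Q and V with a = -6, b = -3.2.
Independence gives covariance of Q and V = 0.
= (-6)²·101.1 + (-3.2)²·85.5 + 2·(-6)·(-3.2)·0
= 3639.6 + 875.52 + 0 = 4515.12.

mean of M = -321.84, variance of M = 4515.12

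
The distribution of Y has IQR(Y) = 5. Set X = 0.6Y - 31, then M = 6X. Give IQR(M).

IQR(M) = 18

IQR(X) = |0.6|·5 = 3.
IQR(M) = |6|·3 = 18.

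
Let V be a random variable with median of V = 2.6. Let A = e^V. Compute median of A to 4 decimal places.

median of A = 13.4637

e^V is monotone on this domain, so median of A = exp(2.6) ≈ 13.4637.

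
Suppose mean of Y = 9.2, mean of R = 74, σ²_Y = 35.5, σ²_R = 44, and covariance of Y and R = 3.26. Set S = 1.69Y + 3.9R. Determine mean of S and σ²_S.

mean of S = 1.69·mean of Y + 3.9·mean of R = 1.69·9.2 + 3.9·74 = 304.148.
σ²_S = a²·σ²_Y + b²·σ²_R + 2ab·covariance of Y and R with a = 1.69, b = 3.9.
= 1.69²·35.5 + 3.9²·44 + 2·1.69·3.9·3.26
= 101.39155 + 669.24 + 42.97332 = 813.60487.

mean of S = 304.148, σ²_S = 813.60487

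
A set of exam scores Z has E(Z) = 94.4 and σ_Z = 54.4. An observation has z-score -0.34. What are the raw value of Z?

Z = 75.904

Z = E(Z) + z·σ_Z = 94.4 + (-0.34)·54.4 = 75.904.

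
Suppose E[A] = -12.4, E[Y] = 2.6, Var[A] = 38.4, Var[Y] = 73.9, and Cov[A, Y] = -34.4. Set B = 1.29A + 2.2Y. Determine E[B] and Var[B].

E[B] = 1.29·E[A] + 2.2·E[Y] = 1.29·(-12.4) + 2.2·2.6 = -10.276.
Var[B] = a²·Var[A] + b²·Var[Y] + 2ab·Cov[A, Y] with a = 1.29, b = 2.2.
= 1.29²·38.4 + 2.2²·73.9 + 2·1.29·2.2·(-34.4)
= 63.90144 + 357.676 + (-195.2544) = 226.32304.

E[B] = -10.276, Var[B] = 226.32304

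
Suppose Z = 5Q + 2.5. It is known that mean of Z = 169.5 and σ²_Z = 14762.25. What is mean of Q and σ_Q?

mean of Q = 33.4, σ_Q = 24.3

From Z = 5Q + 2.5: mean of Z = a·mean of Q + b, so mean of Q = (mean of Z − b)/a = (169.5 − 2.5)/5 = 33.4.
σ_Z = √14762.25 = 121.5.
σ_Z = |a|·σ_Q, so σ_Q = 121.5/|5| = 24.3.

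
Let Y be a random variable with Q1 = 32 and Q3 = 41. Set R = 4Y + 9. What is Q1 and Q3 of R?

Q1(R) = 137, Q3(R) = 173

a = 4 > 0: Q1(R) = a·Q1(Y)+b = 137, Q3(R) = a·Q3(Y)+b = 173.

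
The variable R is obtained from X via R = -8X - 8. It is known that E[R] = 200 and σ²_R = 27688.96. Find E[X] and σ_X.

From R = -8X - 8: E[R] = a·E[X] + b, so E[X] = (E[R] − b)/a = (200 − (-8))/(-8) = -26.
σ_R = √27688.96 = 166.4.
σ_R = |a|·σ_X, so σ_X = 166.4/|-8| = 20.8.

E[X] = -26, σ_X = 20.8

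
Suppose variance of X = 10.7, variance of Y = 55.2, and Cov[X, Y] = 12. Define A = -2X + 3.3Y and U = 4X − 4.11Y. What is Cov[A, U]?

By bilinearity, Cov[A, U] = ac·variance of X + bd·variance of Y + (ad+bc)·Cov[X, Y], with a=-2, b=3.3, c=4, d=-4.11.
ac·variance of X = (-2)·4·10.7 = -85.6
bd·variance of Y = 3.3·(-4.11)·55.2 = -748.6776
(ad+bc)·Cov[X, Y] = (21.42)·12 = 257.04
Cov[A, U] = -85.6 + (-748.6776) + 257.04 = -577.2376.

Cov[A, U] = -577.2376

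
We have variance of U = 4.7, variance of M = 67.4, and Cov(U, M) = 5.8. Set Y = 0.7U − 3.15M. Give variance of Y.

variance of Y = a²·variance of U + b²·variance of M + 2ab·Cov(U, M) with a = 0.7, b = -3.15.
= 0.7²·4.7 + (-3.15)²·67.4 + 2·0.7·(-3.15)·5.8
= 2.303 + 668.7765 + (-25.578) = 645.5015.

variance of Y = 645.5015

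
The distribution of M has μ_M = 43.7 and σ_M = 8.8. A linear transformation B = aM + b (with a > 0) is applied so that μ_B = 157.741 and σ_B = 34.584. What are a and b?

σ_B = a·σ_M (a > 0), so a = 34.584/8.8 = 3.93.
μ_B = a·μ_M + b, so b = 157.741 − 3.93·43.7 = -14.

a = 3.93, b = -14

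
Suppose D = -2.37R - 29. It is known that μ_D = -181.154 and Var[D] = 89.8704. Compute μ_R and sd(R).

From D = -2.37R - 29: μ_D = a·μ_R + b, so μ_R = (μ_D − b)/a = (-181.154 − (-29))/(-2.37) = 64.2.
sd(D) = √89.8704 = 9.48.
sd(D) = |a|·sd(R), so sd(R) = 9.48/|-2.37| = 4.

μ_R = 64.2, sd(R) = 4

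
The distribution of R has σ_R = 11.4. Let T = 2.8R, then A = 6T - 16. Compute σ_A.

σ_T = |2.8|·11.4 = 31.92.
σ_A = |6|·31.92 = 191.52.

σ_A = 191.52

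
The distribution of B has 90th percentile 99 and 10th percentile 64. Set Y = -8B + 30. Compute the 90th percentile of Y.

Since a = -8 < 0 the transformation is decreasing, reversing order: the 90th percentile of Y corresponds to the 10th percentile of B.
So P_{90}(Y) = a·P_{10}(B) + b = (-8)·64 + 30 = -482.

90th percentile of Y = -482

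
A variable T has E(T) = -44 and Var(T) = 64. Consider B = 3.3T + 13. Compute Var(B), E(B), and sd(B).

B = 3.3T + 13 is linear with a = 3.3, b = 13.
Var(B) = a²·Var(T) = 3.3²·64 = 696.96 (the additive constant 13 does not affect variance).
E(B) = a·E(T) + b = 3.3·(-44) + 13 = -132.2.
sd(T) = √64 = 8.
sd(B) = |a|·sd(T) = |3.3|·8 = 26.4.

Var(B) = 696.96, E(B) = -132.2, sd(B) = 26.4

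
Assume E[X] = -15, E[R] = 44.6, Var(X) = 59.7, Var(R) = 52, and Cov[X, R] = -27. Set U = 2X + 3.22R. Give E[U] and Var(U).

E[U] = 113.612, Var(U) = 430.1968

E[U] = 2·E[X] + 3.22·E[R] = 2·(-15) + 3.22·44.6 = 113.612.
Var(U) = a²·Var(X) + b²·Var(R) + 2ab·Cov[X, R] with a = 2, b = 3.22.
= 2²·59.7 + 3.22²·52 + 2·2·3.22·(-27)
= 238.8 + 539.1568 + (-347.76) = 430.1968.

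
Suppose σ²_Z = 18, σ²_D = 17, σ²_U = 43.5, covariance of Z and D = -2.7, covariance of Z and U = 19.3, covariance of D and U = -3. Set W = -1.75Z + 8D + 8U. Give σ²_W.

σ²_W = 3078.325

σ²_W = a²·σ²_Z + b²·σ²_D + c²·σ²_U + 2ab·covariance of Z and D + 2ac·covariance of Z and U + 2bc·covariance of D and U, with a = -1.75, b = 8, c = 8.
= 55.125 + 1088 + 2784 + 75.6 + (-540.4) + (-384)
= 3078.325.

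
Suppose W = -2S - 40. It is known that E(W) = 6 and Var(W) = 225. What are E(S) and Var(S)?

From W = -2S - 40: E(W) = a·E(S) + b, so E(S) = (E(W) − b)/a = (6 − (-40))/(-2) = -23.
Var(W) = a²·Var(S), so Var(S) = 225/(-2)² = 56.25.

E(S) = -23, Var(S) = 56.25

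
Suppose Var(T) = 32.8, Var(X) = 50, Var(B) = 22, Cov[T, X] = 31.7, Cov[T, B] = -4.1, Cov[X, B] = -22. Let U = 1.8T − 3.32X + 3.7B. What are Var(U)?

Var(U) = a²·Var(T) + b²·Var(X) + c²·Var(B) + 2ab·Cov[T, X] + 2ac·Cov[T, B] + 2bc·Cov[X, B], with a = 1.8, b = -3.32, c = 3.7.
= 106.272 + 551.12 + 301.18 + (-378.8784) + (-54.612) + 540.496
= 1065.5776.

Var(U) = 1065.5776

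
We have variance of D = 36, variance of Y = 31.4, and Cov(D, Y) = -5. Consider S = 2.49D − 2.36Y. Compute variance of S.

variance of S = 456.85304

variance of S = a²·variance of D + b²·variance of Y + 2ab·Cov(D, Y) with a = 2.49, b = -2.36.
= 2.49²·36 + (-2.36)²·31.4 + 2·2.49·(-2.36)·(-5)
= 223.2036 + 174.88544 + 58.764 = 456.85304.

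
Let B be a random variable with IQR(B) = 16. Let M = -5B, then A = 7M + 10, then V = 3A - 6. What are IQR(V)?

IQR(V) = 1680

IQR(M) = |-5|·16 = 80.
IQR(A) = |7|·80 = 560.
IQR(V) = |3|·560 = 1680.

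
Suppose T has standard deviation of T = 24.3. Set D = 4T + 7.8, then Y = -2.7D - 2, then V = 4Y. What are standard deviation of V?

standard deviation of D = |4|·24.3 = 97.2.
standard deviation of Y = |-2.7|·97.2 = 262.44.
standard deviation of V = |4|·262.44 = 1049.76.

standard deviation of V = 1049.76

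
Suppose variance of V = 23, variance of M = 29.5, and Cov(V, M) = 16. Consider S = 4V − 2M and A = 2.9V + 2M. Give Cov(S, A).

By bilinearity, Cov(S, A) = ac·variance of V + bd·variance of M + (ad+bc)·Cov(V, M), with a=4, b=-2, c=2.9, d=2.
ac·variance of V = 4·2.9·23 = 266.8
bd·variance of M = (-2)·2·29.5 = -118
(ad+bc)·Cov(V, M) = (2.2)·16 = 35.2
Cov(S, A) = 266.8 + (-118) + 35.2 = 184.

Cov(S, A) = 184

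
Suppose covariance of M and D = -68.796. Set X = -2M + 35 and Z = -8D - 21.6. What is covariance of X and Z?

covariance of X and Z = a·c·covariance of M and D = (-2)·(-8)·(-68.796) = -1100.736. Additive constants drop out.

covariance of X and Z = -1100.736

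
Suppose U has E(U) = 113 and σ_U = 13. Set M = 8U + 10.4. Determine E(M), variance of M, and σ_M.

E(M) = 914.4, variance of M = 10816, σ_M = 104

M = 8U + 10.4 is linear with a = 8, b = 10.4.
E(M) = a·E(U) + b = 8·113 + 10.4 = 914.4.
variance of U = 13² = 169.
variance of M = a²·variance of U = 8²·169 = 10816 (the additive constant 10.4 does not affect variance).
σ_M = |a|·σ_U = |8|·13 = 104.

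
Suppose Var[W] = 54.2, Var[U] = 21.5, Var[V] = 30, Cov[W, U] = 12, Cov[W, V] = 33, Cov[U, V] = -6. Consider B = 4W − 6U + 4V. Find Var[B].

Var[B] = a²·Var[W] + b²·Var[U] + c²·Var[V] + 2ab·Cov[W, U] + 2ac·Cov[W, V] + 2bc·Cov[U, V], with a = 4, b = -6, c = 4.
= 867.2 + 774 + 480 + (-576) + 1056 + 288
= 2889.2.

Var[B] = 2889.2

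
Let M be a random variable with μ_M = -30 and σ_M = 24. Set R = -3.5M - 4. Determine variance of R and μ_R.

R = -3.5M - 4 is linear with a = -3.5, b = -4.
variance of M = 24² = 576.
variance of R = a²·variance of M = (-3.5)²·576 = 7056 (the additive constant -4 does not affect variance).
μ_R = a·μ_M + b = (-3.5)·(-30) + (-4) = 101.

variance of R = 7056, μ_R = 101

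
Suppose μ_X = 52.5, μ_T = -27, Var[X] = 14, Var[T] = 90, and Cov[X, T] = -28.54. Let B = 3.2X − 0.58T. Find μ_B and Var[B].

μ_B = 183.66, Var[B] = 279.57648

μ_B = 3.2·μ_X + (-0.58)·μ_T = 3.2·52.5 + (-0.58)·(-27) = 183.66.
Var[B] = a²·Var[X] + b²·Var[T] + 2ab·Cov[X, T] with a = 3.2, b = -0.58.
= 3.2²·14 + (-0.58)²·90 + 2·3.2·(-0.58)·(-28.54)
= 143.36 + 30.276 + 105.94048 = 279.57648.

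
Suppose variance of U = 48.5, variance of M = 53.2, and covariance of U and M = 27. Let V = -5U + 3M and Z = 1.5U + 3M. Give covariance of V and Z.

covariance of V and Z = -168.45

By bilinearity, covariance of V and Z = ac·variance of U + bd·variance of M + (ad+bc)·covariance of U and M, with a=-5, b=3, c=1.5, d=3.
ac·variance of U = (-5)·1.5·48.5 = -363.75
bd·variance of M = 3·3·53.2 = 478.8
(ad+bc)·covariance of U and M = (-10.5)·27 = -283.5
covariance of V and Z = -363.75 + 478.8 + (-283.5) = -168.45.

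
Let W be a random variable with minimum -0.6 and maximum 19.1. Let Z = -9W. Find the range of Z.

Range(Z) = 177.3

Range of W = 19.1 − (-0.6) = 19.7.
Range(Z) = |a|·Range(W) = |-9|·19.7 = 177.3.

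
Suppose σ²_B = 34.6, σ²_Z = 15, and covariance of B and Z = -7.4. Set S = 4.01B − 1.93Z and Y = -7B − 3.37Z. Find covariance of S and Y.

By bilinearity, covariance of S and Y = ac·σ²_B + bd·σ²_Z + (ad+bc)·covariance of B and Z, with a=4.01, b=-1.93, c=-7, d=-3.37.
ac·σ²_B = 4.01·(-7)·34.6 = -971.222
bd·σ²_Z = (-1.93)·(-3.37)·15 = 97.5615
(ad+bc)·covariance of B and Z = (-0.0037)·(-7.4) = 0.02738
covariance of S and Y = -971.222 + 97.5615 + 0.02738 = -873.63312.

covariance of S and Y = -873.63312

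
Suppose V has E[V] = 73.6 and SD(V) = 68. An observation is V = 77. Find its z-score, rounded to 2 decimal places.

z = (V − E[V]) / SD(V) = (77 − 73.6) / 68 = 0.05.

z = 0.05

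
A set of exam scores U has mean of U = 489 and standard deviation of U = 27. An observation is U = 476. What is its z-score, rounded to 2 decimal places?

z = -0.48

z = (U − mean of U) / standard deviation of U = (476 − 489) / 27 ≈ -0.48.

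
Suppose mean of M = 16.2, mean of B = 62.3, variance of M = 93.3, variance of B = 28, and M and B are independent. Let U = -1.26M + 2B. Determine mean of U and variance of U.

mean of U = 104.188, variance of U = 260.12308

mean of U = (-1.26)·mean of M + 2·mean of B = (-1.26)·16.2 + 2·62.3 = 104.188.
variance of U = a²·variance of M + b²·variance of B + 2ab·Cov(M, B) with a = -1.26, b = 2.
Independence gives Cov(M, B) = 0.
= (-1.26)²·93.3 + 2²·28 + 2·(-1.26)·2·0
= 148.12308 + 112 + 0 = 260.12308.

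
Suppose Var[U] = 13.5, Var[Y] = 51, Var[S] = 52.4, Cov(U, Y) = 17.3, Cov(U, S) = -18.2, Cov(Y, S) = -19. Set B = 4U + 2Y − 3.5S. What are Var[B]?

Var[B] = 2114.3

Var[B] = a²·Var[U] + b²·Var[Y] + c²·Var[S] + 2ab·Cov(U, Y) + 2ac·Cov(U, S) + 2bc·Cov(Y, S), with a = 4, b = 2, c = -3.5.
= 216 + 204 + 641.9 + 276.8 + 509.6 + 266
= 2114.3.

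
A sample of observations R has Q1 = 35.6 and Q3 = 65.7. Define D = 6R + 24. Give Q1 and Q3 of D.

a = 6 > 0: Q1(D) = a·Q1(R)+b = 237.6, Q3(D) = a·Q3(R)+b = 418.2.

Q1(D) = 237.6, Q3(D) = 418.2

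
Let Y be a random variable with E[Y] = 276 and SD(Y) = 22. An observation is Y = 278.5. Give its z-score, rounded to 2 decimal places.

z = 0.11

z = (Y − E[Y]) / SD(Y) = (278.5 − 276) / 22 ≈ 0.11.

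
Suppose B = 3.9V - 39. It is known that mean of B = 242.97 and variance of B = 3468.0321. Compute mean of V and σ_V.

mean of V = 72.3, σ_V = 15.1

From B = 3.9V - 39: mean of B = a·mean of V + b, so mean of V = (mean of B − b)/a = (242.97 − (-39))/3.9 = 72.3.
σ_B = √3468.0321 = 58.89.
σ_B = |a|·σ_V, so σ_V = 58.89/|3.9| = 15.1.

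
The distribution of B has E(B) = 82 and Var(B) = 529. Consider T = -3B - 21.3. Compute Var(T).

T = -3B - 21.3 is linear with a = -3, b = -21.3.
Var(T) = a²·Var(B) = (-3)²·529 = 4761 (the additive constant -21.3 does not affect variance).

Var(T) = 4761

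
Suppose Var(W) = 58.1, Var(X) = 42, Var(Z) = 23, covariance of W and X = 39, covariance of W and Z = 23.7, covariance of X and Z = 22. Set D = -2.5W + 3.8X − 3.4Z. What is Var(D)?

Var(D) = 328.905

Var(D) = a²·Var(W) + b²·Var(X) + c²·Var(Z) + 2ab·covariance of W and X + 2ac·covariance of W and Z + 2bc·covariance of X and Z, with a = -2.5, b = 3.8, c = -3.4.
= 363.125 + 606.48 + 265.88 + (-741) + 402.9 + (-568.48)
= 328.905.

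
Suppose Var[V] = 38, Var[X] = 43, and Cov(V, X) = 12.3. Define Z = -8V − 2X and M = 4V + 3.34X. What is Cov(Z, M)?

Cov(Z, M) = -1930.296

By bilinearity, Cov(Z, M) = ac·Var[V] + bd·Var[X] + (ad+bc)·Cov(V, X), with a=-8, b=-2, c=4, d=3.34.
ac·Var[V] = (-8)·4·38 = -1216
bd·Var[X] = (-2)·3.34·43 = -287.24
(ad+bc)·Cov(V, X) = (-34.72)·12.3 = -427.056
Cov(Z, M) = -1216 + (-287.24) + (-427.056) = -1930.296.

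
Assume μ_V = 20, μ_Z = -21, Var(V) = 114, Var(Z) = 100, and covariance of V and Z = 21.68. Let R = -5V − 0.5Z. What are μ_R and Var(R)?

μ_R = (-5)·μ_V + (-0.5)·μ_Z = (-5)·20 + (-0.5)·(-21) = -89.5.
Var(R) = a²·Var(V) + b²·Var(Z) + 2ab·covariance of V and Z with a = -5, b = -0.5.
= (-5)²·114 + (-0.5)²·100 + 2·(-5)·(-0.5)·21.68
= 2850 + 25 + 108.4 = 2983.4.

μ_R = -89.5, Var(R) = 2983.4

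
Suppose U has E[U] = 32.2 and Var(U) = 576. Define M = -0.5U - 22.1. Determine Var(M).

Var(M) = 144

M = -0.5U - 22.1 is linear with a = -0.5, b = -22.1.
Var(M) = a²·Var(U) = (-0.5)²·576 = 144 (the additive constant -22.1 does not affect variance).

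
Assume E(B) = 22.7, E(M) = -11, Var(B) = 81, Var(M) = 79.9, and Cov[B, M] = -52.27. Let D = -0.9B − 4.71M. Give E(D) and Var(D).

E(D) = (-0.9)·E(B) + (-4.71)·E(M) = (-0.9)·22.7 + (-4.71)·(-11) = 31.38.
Var(D) = a²·Var(B) + b²·Var(M) + 2ab·Cov[B, M] with a = -0.9, b = -4.71.
= (-0.9)²·81 + (-4.71)²·79.9 + 2·(-0.9)·(-4.71)·(-52.27)
= 65.61 + 1772.50959 + (-443.14506) = 1394.97453.

E(D) = 31.38, Var(D) = 1394.97453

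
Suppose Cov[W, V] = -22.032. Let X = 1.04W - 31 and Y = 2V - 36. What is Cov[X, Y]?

Cov[X, Y] = -45.82656

Cov[X, Y] = a·c·Cov[W, V] = 1.04·2·(-22.032) = -45.82656. Additive constants drop out.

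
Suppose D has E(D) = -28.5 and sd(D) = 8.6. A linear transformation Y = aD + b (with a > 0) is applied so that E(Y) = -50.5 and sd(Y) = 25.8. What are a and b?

a = 3, b = 35

sd(Y) = a·sd(D) (a > 0), so a = 25.8/8.6 = 3.
E(Y) = a·E(D) + b, so b = -50.5 − 3·(-28.5) = 35.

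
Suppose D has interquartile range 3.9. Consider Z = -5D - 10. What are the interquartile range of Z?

IQR(Z) = 19.5

Under Z = aD + b, IQR(Z) = |a|·IQR(D) = |-5|·3.9 = 19.5 (shifts cancel; spread scales by |a|).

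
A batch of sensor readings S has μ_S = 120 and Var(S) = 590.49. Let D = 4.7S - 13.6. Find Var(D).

D = 4.7S - 13.6 is linear with a = 4.7, b = -13.6.
Var(D) = a²·Var(S) = 4.7²·590.49 = 13043.9241 (the additive constant -13.6 does not affect variance).

Var(D) = 13043.9241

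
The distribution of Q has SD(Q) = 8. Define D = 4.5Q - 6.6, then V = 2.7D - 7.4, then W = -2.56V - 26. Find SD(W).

SD(W) = 248.832

SD(D) = |4.5|·8 = 36.
SD(V) = |2.7|·36 = 97.2.
SD(W) = |-2.56|·97.2 = 248.832.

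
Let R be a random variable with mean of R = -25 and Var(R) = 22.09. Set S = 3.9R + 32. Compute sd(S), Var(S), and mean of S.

S = 3.9R + 32 is linear with a = 3.9, b = 32.
sd(R) = √22.09 = 4.7.
sd(S) = |a|·sd(R) = |3.9|·4.7 = 18.33.
Var(S) = a²·Var(R) = 3.9²·22.09 = 335.9889 (the additive constant 32 does not affect variance).
mean of S = a·mean of R + b = 3.9·(-25) + 32 = -65.5.

sd(S) = 18.33, Var(S) = 335.9889, mean of S = -65.5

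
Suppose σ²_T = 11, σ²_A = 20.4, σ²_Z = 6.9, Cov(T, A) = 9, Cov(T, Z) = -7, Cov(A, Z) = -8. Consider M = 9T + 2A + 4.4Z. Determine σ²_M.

σ²_M = a²·σ²_T + b²·σ²_A + c²·σ²_Z + 2ab·Cov(T, A) + 2ac·Cov(T, Z) + 2bc·Cov(A, Z), with a = 9, b = 2, c = 4.4.
= 891 + 81.6 + 133.584 + 324 + (-554.4) + (-140.8)
= 734.984.

σ²_M = 734.984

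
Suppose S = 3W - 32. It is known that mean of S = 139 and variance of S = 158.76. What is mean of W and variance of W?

mean of W = 57, variance of W = 17.64

From S = 3W - 32: mean of S = a·mean of W + b, so mean of W = (mean of S − b)/a = (139 − (-32))/3 = 57.
variance of S = a²·variance of W, so variance of W = 158.76/3² = 17.64.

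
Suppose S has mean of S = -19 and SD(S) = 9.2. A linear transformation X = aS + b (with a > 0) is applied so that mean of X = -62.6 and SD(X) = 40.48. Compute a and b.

SD(X) = a·SD(S) (a > 0), so a = 40.48/9.2 = 4.4.
mean of X = a·mean of S + b, so b = -62.6 − 4.4·(-19) = 21.

a = 4.4, b = 21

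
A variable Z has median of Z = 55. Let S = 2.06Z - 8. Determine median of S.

A linear map preserves order up to sign, so median of S = a·median of Z + b = 2.06·55 + (-8) = 105.3.

median of S = 105.3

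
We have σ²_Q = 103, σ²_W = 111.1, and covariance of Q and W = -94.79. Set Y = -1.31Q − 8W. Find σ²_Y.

σ²_Y = 5300.3599

σ²_Y = a²·σ²_Q + b²·σ²_W + 2ab·covariance of Q and W with a = -1.31, b = -8.
= (-1.31)²·103 + (-8)²·111.1 + 2·(-1.31)·(-8)·(-94.79)
= 176.7583 + 7110.4 + (-1986.7984) = 5300.3599.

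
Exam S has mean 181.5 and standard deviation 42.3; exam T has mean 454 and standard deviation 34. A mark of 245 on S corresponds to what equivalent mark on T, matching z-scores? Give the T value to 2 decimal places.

z = (245 − 181.5)/42.3 ≈ 1.5012.
T = 454 + z·34 = 454 + (245 − 181.5)·34/42.3 ≈ 505.04.

T = 505.04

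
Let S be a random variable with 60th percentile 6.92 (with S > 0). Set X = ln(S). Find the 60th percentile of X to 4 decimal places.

ln(S) is increasing, so P_{60}(X) = g(P_{60}(S)) ≈ 1.9344.

60th percentile of X = 1.9344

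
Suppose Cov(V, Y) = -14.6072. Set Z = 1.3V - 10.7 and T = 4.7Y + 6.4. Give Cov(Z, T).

Cov(Z, T) = a·c·Cov(V, Y) = 1.3·4.7·(-14.6072) = -89.249992. Additive constants drop out.

Cov(Z, T) = -89.249992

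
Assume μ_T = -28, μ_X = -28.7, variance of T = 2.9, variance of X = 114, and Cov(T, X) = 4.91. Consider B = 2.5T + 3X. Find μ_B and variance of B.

μ_B = -156.1, variance of B = 1117.775

μ_B = 2.5·μ_T + 3·μ_X = 2.5·(-28) + 3·(-28.7) = -156.1.
variance of B = a²·variance of T + b²·variance of X + 2ab·Cov(T, X) with a = 2.5, b = 3.
= 2.5²·2.9 + 3²·114 + 2·2.5·3·4.91
= 18.125 + 1026 + 73.65 = 1117.775.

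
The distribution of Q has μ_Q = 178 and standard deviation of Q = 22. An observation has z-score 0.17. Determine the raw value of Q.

Q = 181.74

Q = μ_Q + z·standard deviation of Q = 178 + 0.17·22 = 181.74.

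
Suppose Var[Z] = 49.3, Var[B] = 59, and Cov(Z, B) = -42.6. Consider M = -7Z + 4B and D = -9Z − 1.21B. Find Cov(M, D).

By bilinearity, Cov(M, D) = ac·Var[Z] + bd·Var[B] + (ad+bc)·Cov(Z, B), with a=-7, b=4, c=-9, d=-1.21.
ac·Var[Z] = (-7)·(-9)·49.3 = 3105.9
bd·Var[B] = 4·(-1.21)·59 = -285.56
(ad+bc)·Cov(Z, B) = (-27.53)·(-42.6) = 1172.778
Cov(M, D) = 3105.9 + (-285.56) + 1172.778 = 3993.118.

Cov(M, D) = 3993.118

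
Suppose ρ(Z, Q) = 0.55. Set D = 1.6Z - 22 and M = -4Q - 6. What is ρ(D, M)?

ρ(D, M) = -0.55

Linear rescalings preserve |correlation|; the slopes 1.6 and -4 have opposite signs, so the correlation flips sign: ρ(D, M) = −ρ(Z, Q) = -0.55.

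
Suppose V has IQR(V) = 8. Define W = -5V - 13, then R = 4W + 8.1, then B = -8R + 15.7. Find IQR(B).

IQR(B) = 1280

IQR(W) = |-5|·8 = 40.
IQR(R) = |4|·40 = 160.
IQR(B) = |-8|·160 = 1280.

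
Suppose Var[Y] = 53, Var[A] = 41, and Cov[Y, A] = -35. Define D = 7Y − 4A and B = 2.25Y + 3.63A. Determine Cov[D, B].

Cov[D, B] = -334.92

By bilinearity, Cov[D, B] = ac·Var[Y] + bd·Var[A] + (ad+bc)·Cov[Y, A], with a=7, b=-4, c=2.25, d=3.63.
ac·Var[Y] = 7·2.25·53 = 834.75
bd·Var[A] = (-4)·3.63·41 = -595.32
(ad+bc)·Cov[Y, A] = (16.41)·(-35) = -574.35
Cov[D, B] = 834.75 + (-595.32) + (-574.35) = -334.92.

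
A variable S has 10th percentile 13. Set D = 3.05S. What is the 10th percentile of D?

10th percentile of D = 39.65

Since a = 3.05 > 0 the transformation is increasing, so the 10th percentile of D = a·(P_{10} of S) + b = 3.05·13 = 39.65.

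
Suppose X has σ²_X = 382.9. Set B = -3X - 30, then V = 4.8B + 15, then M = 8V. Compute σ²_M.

σ²_B = (-3)²·382.9 = 3446.1.
σ²_V = 4.8²·3446.1 = 79398.144.
σ²_M = 8²·79398.144 = 5081481.216.

σ²_M = 5081481.216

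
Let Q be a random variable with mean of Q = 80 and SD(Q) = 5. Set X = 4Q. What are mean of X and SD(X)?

mean of X = 320, SD(X) = 20

X = 4Q is linear with a = 4, b = 0.
mean of X = a·mean of Q + b = 4·80 = 320.
SD(X) = |a|·SD(Q) = |4|·5 = 20.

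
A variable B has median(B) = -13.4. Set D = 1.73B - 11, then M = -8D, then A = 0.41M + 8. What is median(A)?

median(D) = 1.73·(-13.4) + (-11) = -34.182.
median(M) = (-8)·(-34.182) = 273.456.
median(A) = 0.41·273.456 + 8 = 120.11696.

median(A) = 120.11696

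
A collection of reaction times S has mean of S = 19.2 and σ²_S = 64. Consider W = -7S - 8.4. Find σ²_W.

W = -7S - 8.4 is linear with a = -7, b = -8.4.
σ²_W = a²·σ²_S = (-7)²·64 = 3136 (the additive constant -8.4 does not affect variance).

σ²_W = 3136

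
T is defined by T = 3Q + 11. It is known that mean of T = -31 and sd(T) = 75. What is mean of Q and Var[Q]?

mean of Q = -14, Var[Q] = 625

From T = 3Q + 11: mean of T = a·mean of Q + b, so mean of Q = (mean of T − b)/a = (-31 − 11)/3 = -14.
Var[T] = 75² = 5625.
Var[T] = a²·Var[Q], so Var[Q] = 5625/3² = 625.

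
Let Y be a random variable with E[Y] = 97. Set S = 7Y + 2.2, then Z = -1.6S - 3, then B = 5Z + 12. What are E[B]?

E[B] = -5452.6

E[S] = 7·97 + 2.2 = 681.2.
E[Z] = (-1.6)·681.2 + (-3) = -1092.92.
E[B] = 5·(-1092.92) + 12 = -5452.6.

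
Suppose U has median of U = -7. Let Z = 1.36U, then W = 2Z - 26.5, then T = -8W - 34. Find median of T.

median of T = 330.32

median of Z = 1.36·(-7) = -9.52.
median of W = 2·(-9.52) + (-26.5) = -45.54.
median of T = (-8)·(-45.54) + (-34) = 330.32.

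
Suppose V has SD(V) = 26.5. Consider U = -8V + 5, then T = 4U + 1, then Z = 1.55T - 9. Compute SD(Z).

SD(U) = |-8|·26.5 = 212.
SD(T) = |4|·212 = 848.
SD(Z) = |1.55|·848 = 1314.4.

SD(Z) = 1314.4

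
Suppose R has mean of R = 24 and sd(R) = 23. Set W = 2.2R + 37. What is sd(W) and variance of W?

W = 2.2R + 37 is linear with a = 2.2, b = 37.
sd(W) = |a|·sd(R) = |2.2|·23 = 50.6.
variance of R = 23² = 529.
variance of W = a²·variance of R = 2.2²·529 = 2560.36 (the additive constant 37 does not affect variance).

sd(W) = 50.6, variance of W = 2560.36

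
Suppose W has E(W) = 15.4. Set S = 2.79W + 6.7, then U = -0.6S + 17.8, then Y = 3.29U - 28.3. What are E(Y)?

E(Y) = -67.778684

E(S) = 2.79·15.4 + 6.7 = 49.666.
E(U) = (-0.6)·49.666 + 17.8 = -11.9996.
E(Y) = 3.29·(-11.9996) + (-28.3) = -67.778684.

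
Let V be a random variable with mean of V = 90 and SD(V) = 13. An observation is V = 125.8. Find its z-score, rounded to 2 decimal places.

z = (V − mean of V) / SD(V) = (125.8 − 90) / 13 ≈ 2.75.

z = 2.75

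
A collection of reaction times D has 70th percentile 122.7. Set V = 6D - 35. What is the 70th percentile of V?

70th percentile of V = 701.2

Since a = 6 > 0 the transformation is increasing, so the 70th percentile of V = a·(P_{70} of D) + b = 6·122.7 + (-35) = 701.2.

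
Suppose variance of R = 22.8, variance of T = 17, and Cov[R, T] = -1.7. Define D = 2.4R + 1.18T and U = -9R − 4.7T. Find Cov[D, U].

By bilinearity, Cov[D, U] = ac·variance of R + bd·variance of T + (ad+bc)·Cov[R, T], with a=2.4, b=1.18, c=-9, d=-4.7.
ac·variance of R = 2.4·(-9)·22.8 = -492.48
bd·variance of T = 1.18·(-4.7)·17 = -94.282
(ad+bc)·Cov[R, T] = (-21.9)·(-1.7) = 37.23
Cov[D, U] = -492.48 + (-94.282) + 37.23 = -549.532.

Cov[D, U] = -549.532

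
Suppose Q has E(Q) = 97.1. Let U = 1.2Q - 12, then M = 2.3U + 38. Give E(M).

E(U) = 1.2·97.1 + (-12) = 104.52.
E(M) = 2.3·104.52 + 38 = 278.396.

E(M) = 278.396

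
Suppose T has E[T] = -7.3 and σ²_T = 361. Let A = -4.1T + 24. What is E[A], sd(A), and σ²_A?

A = -4.1T + 24 is linear with a = -4.1, b = 24.
E[A] = a·E[T] + b = (-4.1)·(-7.3) + 24 = 53.93.
sd(T) = √361 = 19.
sd(A) = |a|·sd(T) = |-4.1|·19 = 77.9.
σ²_A = a²·σ²_T = (-4.1)²·361 = 6068.41 (the additive constant 24 does not affect variance).

E[A] = 53.93, sd(A) = 77.9, σ²_A = 6068.41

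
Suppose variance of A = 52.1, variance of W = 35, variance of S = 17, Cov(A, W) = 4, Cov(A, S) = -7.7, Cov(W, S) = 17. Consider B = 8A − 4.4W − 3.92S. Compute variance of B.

variance of B = 5061.0048

variance of B = a²·variance of A + b²·variance of W + c²·variance of S + 2ab·Cov(A, W) + 2ac·Cov(A, S) + 2bc·Cov(W, S), with a = 8, b = -4.4, c = -3.92.
= 3334.4 + 677.6 + 261.2288 + (-281.6) + 482.944 + 586.432
= 5061.0048.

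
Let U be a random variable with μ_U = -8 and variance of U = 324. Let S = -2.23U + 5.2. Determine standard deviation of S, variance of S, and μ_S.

standard deviation of S = 40.14, variance of S = 1611.2196, μ_S = 23.04

S = -2.23U + 5.2 is linear with a = -2.23, b = 5.2.
standard deviation of U = √324 = 18.
standard deviation of S = |a|·standard deviation of U = |-2.23|·18 = 40.14.
variance of S = a²·variance of U = (-2.23)²·324 = 1611.2196 (the additive constant 5.2 does not affect variance).
μ_S = a·μ_U + b = (-2.23)·(-8) + 5.2 = 23.04.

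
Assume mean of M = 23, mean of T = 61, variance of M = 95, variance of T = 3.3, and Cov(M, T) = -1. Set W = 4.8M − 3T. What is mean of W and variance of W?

mean of W = 4.8·mean of M + (-3)·mean of T = 4.8·23 + (-3)·61 = -72.6.
variance of W = a²·variance of M + b²·variance of T + 2ab·Cov(M, T) with a = 4.8, b = -3.
= 4.8²·95 + (-3)²·3.3 + 2·4.8·(-3)·(-1)
= 2188.8 + 29.7 + 28.8 = 2247.3.

mean of W = -72.6, variance of W = 2247.3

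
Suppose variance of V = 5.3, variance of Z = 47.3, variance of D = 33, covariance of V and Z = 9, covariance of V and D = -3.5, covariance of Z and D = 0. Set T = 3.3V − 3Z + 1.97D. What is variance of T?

variance of T = a²·variance of V + b²·variance of Z + c²·variance of D + 2ab·covariance of V and Z + 2ac·covariance of V and D + 2bc·covariance of Z and D, with a = 3.3, b = -3, c = 1.97.
= 57.717 + 425.7 + 128.0697 + (-178.2) + (-45.507) + 0
= 387.7797.

variance of T = 387.7797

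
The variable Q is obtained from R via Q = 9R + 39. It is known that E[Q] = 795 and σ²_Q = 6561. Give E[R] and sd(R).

From Q = 9R + 39: E[Q] = a·E[R] + b, so E[R] = (E[Q] − b)/a = (795 − 39)/9 = 84.
sd(Q) = √6561 = 81.
sd(Q) = |a|·sd(R), so sd(R) = 81/|9| = 9.

E[R] = 84, sd(R) = 9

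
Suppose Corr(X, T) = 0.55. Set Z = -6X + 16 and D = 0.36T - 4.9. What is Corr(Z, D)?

Corr(Z, D) = -0.55

Linear rescalings preserve |correlation|; the slopes -6 and 0.36 have opposite signs, so the correlation flips sign: Corr(Z, D) = −Corr(X, T) = -0.55.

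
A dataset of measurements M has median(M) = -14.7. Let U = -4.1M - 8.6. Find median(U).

median(U) = 51.67

A linear map preserves order up to sign, so median(U) = a·median(M) + b = (-4.1)·(-14.7) + (-8.6) = 51.67.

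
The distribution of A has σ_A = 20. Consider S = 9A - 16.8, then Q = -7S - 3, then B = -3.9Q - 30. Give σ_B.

σ_B = 4914

σ_S = |9|·20 = 180.
σ_Q = |-7|·180 = 1260.
σ_B = |-3.9|·1260 = 4914.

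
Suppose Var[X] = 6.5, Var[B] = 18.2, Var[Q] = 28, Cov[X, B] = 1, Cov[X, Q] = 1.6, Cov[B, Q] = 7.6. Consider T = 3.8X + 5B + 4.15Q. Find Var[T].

Var[T] = 1434.954

Var[T] = a²·Var[X] + b²·Var[B] + c²·Var[Q] + 2ab·Cov[X, B] + 2ac·Cov[X, Q] + 2bc·Cov[B, Q], with a = 3.8, b = 5, c = 4.15.
= 93.86 + 455 + 482.23 + 38 + 50.464 + 315.4
= 1434.954.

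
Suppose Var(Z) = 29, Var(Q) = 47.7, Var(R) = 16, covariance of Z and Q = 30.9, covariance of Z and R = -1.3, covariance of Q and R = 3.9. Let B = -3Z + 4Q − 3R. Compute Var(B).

Var(B) = 309.6

Var(B) = a²·Var(Z) + b²·Var(Q) + c²·Var(R) + 2ab·covariance of Z and Q + 2ac·covariance of Z and R + 2bc·covariance of Q and R, with a = -3, b = 4, c = -3.
= 261 + 763.2 + 144 + (-741.6) + (-23.4) + (-93.6)
= 309.6.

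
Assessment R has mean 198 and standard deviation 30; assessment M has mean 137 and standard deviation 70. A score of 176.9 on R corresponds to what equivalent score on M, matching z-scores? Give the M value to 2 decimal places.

M = 87.77

z = (176.9 − 198)/30 ≈ -0.7033.
M = 137 + z·70 = 137 + (176.9 − 198)·70/30 ≈ 87.77.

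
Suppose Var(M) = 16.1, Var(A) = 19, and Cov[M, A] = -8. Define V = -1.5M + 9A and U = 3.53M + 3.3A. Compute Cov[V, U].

Cov[V, U] = 264.4905

By bilinearity, Cov[V, U] = ac·Var(M) + bd·Var(A) + (ad+bc)·Cov[M, A], with a=-1.5, b=9, c=3.53, d=3.3.
ac·Var(M) = (-1.5)·3.53·16.1 = -85.2495
bd·Var(A) = 9·3.3·19 = 564.3
(ad+bc)·Cov[M, A] = (26.82)·(-8) = -214.56
Cov[V, U] = -85.2495 + 564.3 + (-214.56) = 264.4905.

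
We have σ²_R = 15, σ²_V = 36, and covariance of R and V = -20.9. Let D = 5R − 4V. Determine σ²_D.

σ²_D = 1787

σ²_D = a²·σ²_R + b²·σ²_V + 2ab·covariance of R and V with a = 5, b = -4.
= 5²·15 + (-4)²·36 + 2·5·(-4)·(-20.9)
= 375 + 576 + 836 = 1787.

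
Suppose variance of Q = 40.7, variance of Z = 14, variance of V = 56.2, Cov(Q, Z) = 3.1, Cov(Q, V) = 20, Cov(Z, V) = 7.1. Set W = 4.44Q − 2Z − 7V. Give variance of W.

variance of W = a²·variance of Q + b²·variance of Z + c²·variance of V + 2ab·Cov(Q, Z) + 2ac·Cov(Q, V) + 2bc·Cov(Z, V), with a = 4.44, b = -2, c = -7.
= 802.34352 + 56 + 2753.8 + (-55.056) + (-1243.2) + 198.8
= 2512.68752.

variance of W = 2512.68752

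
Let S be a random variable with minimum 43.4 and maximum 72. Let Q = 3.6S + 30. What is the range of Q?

Range of S = 72 − 43.4 = 28.6.
Range(Q) = |a|·Range(S) = |3.6|·28.6 = 102.96.

Range(Q) = 102.96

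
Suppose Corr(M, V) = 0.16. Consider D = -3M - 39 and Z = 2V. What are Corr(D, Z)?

Corr(D, Z) = -0.16

Linear rescalings preserve |correlation|; the slopes -3 and 2 have opposite signs, so the correlation flips sign: Corr(D, Z) = −Corr(M, V) = -0.16.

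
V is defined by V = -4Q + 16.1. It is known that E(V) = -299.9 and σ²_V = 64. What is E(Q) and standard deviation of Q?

From V = -4Q + 16.1: E(V) = a·E(Q) + b, so E(Q) = (E(V) − b)/a = (-299.9 − 16.1)/(-4) = 79.
standard deviation of V = √64 = 8.
standard deviation of V = |a|·standard deviation of Q, so standard deviation of Q = 8/|-4| = 2.

E(Q) = 79, standard deviation of Q = 2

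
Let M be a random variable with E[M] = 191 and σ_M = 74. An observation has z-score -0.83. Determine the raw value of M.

M = 129.58

M = E[M] + z·σ_M = 191 + (-0.83)·74 = 129.58.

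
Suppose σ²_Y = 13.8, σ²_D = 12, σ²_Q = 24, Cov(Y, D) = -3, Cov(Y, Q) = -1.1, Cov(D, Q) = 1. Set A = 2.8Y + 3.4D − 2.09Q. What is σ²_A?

σ²_A = 293.2888

σ²_A = a²·σ²_Y + b²·σ²_D + c²·σ²_Q + 2ab·Cov(Y, D) + 2ac·Cov(Y, Q) + 2bc·Cov(D, Q), with a = 2.8, b = 3.4, c = -2.09.
= 108.192 + 138.72 + 104.8344 + (-57.12) + 12.8744 + (-14.212)
= 293.2888.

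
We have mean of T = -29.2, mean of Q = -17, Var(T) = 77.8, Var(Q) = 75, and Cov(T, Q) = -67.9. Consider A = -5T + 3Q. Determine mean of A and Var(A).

mean of A = 95, Var(A) = 4657

mean of A = (-5)·mean of T + 3·mean of Q = (-5)·(-29.2) + 3·(-17) = 95.
Var(A) = a²·Var(T) + b²·Var(Q) + 2ab·Cov(T, Q) with a = -5, b = 3.
= (-5)²·77.8 + 3²·75 + 2·(-5)·3·(-67.9)
= 1945 + 675 + 2037 = 4657.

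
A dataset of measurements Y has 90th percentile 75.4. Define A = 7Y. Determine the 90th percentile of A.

Since a = 7 > 0 the transformation is increasing, so the 90th percentile of A = a·(P_{90} of Y) + b = 7·75.4 = 527.8.

90th percentile of A = 527.8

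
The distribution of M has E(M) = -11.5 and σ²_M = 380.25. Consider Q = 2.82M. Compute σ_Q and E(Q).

σ_Q = 54.99, E(Q) = -32.43

Q = 2.82M is linear with a = 2.82, b = 0.
σ_M = √380.25 = 19.5.
σ_Q = |a|·σ_M = |2.82|·19.5 = 54.99.
E(Q) = a·E(M) + b = 2.82·(-11.5) = -32.43.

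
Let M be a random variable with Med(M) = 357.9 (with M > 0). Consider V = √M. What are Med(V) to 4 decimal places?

Med(V) = 18.9182

√M is monotone on this domain, so Med(V) = √(357.9) ≈ 18.9182.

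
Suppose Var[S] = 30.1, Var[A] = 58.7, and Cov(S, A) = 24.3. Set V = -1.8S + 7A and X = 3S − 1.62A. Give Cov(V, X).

By bilinearity, Cov(V, X) = ac·Var[S] + bd·Var[A] + (ad+bc)·Cov(S, A), with a=-1.8, b=7, c=3, d=-1.62.
ac·Var[S] = (-1.8)·3·30.1 = -162.54
bd·Var[A] = 7·(-1.62)·58.7 = -665.658
(ad+bc)·Cov(S, A) = (23.916)·24.3 = 581.1588
Cov(V, X) = -162.54 + (-665.658) + 581.1588 = -247.0392.

Cov(V, X) = -247.0392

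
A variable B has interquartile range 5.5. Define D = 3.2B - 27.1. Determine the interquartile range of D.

Under D = aB + b, IQR(D) = |a|·IQR(B) = |3.2|·5.5 = 17.6 (shifts cancel; spread scales by |a|).

IQR(D) = 17.6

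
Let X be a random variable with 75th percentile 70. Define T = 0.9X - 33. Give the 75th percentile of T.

75th percentile of T = 30

Since a = 0.9 > 0 the transformation is increasing, so the 75th percentile of T = a·(P_{75} of X) + b = 0.9·70 + (-33) = 30.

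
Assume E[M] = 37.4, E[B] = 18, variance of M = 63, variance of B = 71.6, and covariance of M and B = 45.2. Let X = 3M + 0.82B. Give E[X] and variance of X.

E[X] = 3·E[M] + 0.82·E[B] = 3·37.4 + 0.82·18 = 126.96.
variance of X = a²·variance of M + b²·variance of B + 2ab·covariance of M and B with a = 3, b = 0.82.
= 3²·63 + 0.82²·71.6 + 2·3·0.82·45.2
= 567 + 48.14384 + 222.384 = 837.52784.

E[X] = 126.96, variance of X = 837.52784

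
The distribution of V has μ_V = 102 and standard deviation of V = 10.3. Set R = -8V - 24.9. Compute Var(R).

Var(R) = 6789.76

R = -8V - 24.9 is linear with a = -8, b = -24.9.
Var(V) = 10.3² = 106.09.
Var(R) = a²·Var(V) = (-8)²·106.09 = 6789.76 (the additive constant -24.9 does not affect variance).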